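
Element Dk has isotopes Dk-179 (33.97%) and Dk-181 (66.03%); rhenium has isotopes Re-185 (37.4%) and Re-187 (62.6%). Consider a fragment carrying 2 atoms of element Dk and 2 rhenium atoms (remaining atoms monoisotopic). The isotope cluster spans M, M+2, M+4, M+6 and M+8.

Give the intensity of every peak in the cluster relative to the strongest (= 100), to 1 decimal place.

Element Dk pattern (n=2): 0.11539609 : 0.44860782 : 0.43599609
Rhenium pattern (n=2): 0.139876 : 0.468248 : 0.391876
Convolve the two distributions (both contribute in 2-u steps):
  M: 0.11539609×0.139876 = 0.016141
  M+2: 0.11539609×0.468248 + 0.44860782×0.139876 = 0.116783
  M+4: 0.11539609×0.391876 + 0.44860782×0.468248 + 0.43599609×0.139876 = 0.316266
  M+6: 0.44860782×0.391876 + 0.43599609×0.468248 = 0.379953
  M+8: 0.43599609×0.391876 = 0.170856
Scale to base peak (0.379953) = 100: 4.2 : 30.7 : 83.2 : 100.0 : 45.0

4.2 : 30.7 : 83.2 : 100.0 : 45.0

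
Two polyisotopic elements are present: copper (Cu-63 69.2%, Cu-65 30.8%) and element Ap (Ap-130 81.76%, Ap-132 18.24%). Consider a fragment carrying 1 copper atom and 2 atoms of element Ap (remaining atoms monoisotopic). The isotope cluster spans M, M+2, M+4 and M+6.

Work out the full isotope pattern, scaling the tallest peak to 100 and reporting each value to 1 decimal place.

Copper pattern (n=1): 0.6920 : 0.3080
Element Ap pattern (n=2): 0.66846976 : 0.29826048 : 0.03326976
Convolve the two distributions (both contribute in 2-u steps):
  M: 0.6920×0.66846976 = 0.462581
  M+2: 0.6920×0.29826048 + 0.3080×0.66846976 = 0.412285
  M+4: 0.6920×0.03326976 + 0.3080×0.29826048 = 0.114887
  M+6: 0.3080×0.03326976 = 0.010247
Scale to base peak (0.462581) = 100: 100.0 : 89.1 : 24.8 : 2.2

100.0 : 89.1 : 24.8 : 2.2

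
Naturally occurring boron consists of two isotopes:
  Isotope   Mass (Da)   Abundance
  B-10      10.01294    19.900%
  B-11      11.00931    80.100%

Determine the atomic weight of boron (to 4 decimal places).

Ar = Σ fᵢ·mᵢ = 0.19900 × 10.01294 + 0.80100 × 11.00931
= 1.992575 + 8.818457 = 10.811032 Da

10.8110 Da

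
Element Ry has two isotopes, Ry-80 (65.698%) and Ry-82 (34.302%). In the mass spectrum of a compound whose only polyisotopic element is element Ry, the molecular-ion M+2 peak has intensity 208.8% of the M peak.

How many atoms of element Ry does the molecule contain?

4

For n independent Ry atoms, I(M+2)/I(M) = n · (abundance Ry-82) / (abundance Ry-80) = n · 0.34302/0.65698.
n = 2.088 × 0.65698/0.34302 = 4.00 ≈ 4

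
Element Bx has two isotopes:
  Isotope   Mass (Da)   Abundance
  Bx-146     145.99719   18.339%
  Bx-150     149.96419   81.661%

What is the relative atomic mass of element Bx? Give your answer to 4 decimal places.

149.2367 Da

Ar = Σ fᵢ·mᵢ = 0.18339 × 145.99719 + 0.81661 × 149.96419
= 26.774425 + 122.462257 = 149.236682 Da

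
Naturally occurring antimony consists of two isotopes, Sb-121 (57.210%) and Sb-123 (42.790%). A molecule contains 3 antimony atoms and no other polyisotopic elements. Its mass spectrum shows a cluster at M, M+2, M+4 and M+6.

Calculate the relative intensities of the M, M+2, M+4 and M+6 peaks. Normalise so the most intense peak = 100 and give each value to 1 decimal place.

Expanding (0.57210 + 0.42790)^3:
P(M) = 0.57210^3 = 0.187247
P(M+2) = 3 × 0.57210^2 × 0.42790^1 = 0.420153
P(M+4) = 3 × 0.57210^1 × 0.42790^2 = 0.314252
P(M+6) = 0.42790^3 = 0.078348
The M+2 peak is largest (0.420153); scaling to 100 gives 44.6 : 100.0 : 74.8 : 18.6.

44.6 : 100.0 : 74.8 : 18.6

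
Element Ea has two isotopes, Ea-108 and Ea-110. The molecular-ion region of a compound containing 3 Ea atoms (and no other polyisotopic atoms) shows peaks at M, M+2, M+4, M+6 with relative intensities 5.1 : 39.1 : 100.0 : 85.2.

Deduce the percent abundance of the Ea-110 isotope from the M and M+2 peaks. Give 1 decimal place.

If p is the fraction of Ea that is Ea-108, then I(M+2)/I(M) = [C(3,1)·p^2·(1−p)] / p^3 = 3·(1−p)/p = 39.1/5.1 = 7.6667
(1−p)/p = 7.6667/3 = 2.5556  ⇒  p = 1/(1 + 2.5556) = 0.2812
Ea-108: 28.1%, Ea-110: 71.9%.

71.9%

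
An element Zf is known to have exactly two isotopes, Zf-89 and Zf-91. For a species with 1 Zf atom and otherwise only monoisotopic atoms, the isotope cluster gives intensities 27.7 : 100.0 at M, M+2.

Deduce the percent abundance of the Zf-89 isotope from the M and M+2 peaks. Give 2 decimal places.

Let p = fractional abundance of Zf-89. I(M+2)/I(M) = [C(1,1)·p^0·(1−p)] / p^1 = 1·(1−p)/p = 100.0/27.7 = 3.6101
(1−p)/p = 3.6101/1 = 3.6101  ⇒  p = 1/(1 + 3.6101) = 0.2169
Zf-89: 21.69%, Zf-91: 78.31%.

21.69%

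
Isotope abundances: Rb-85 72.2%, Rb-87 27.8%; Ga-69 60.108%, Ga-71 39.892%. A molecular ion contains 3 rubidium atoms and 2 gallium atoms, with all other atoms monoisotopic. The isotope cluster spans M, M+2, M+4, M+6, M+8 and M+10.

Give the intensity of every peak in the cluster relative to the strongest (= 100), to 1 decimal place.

Rubidium pattern (n=3): 0.37636705 : 0.43475086 : 0.16739714 : 0.02148495
Gallium pattern (n=2): 0.36129717 : 0.47956567 : 0.15913717
Convolve the two distributions (both contribute in 2-u steps):
  M: 0.37636705×0.36129717 = 0.135980
  M+2: 0.37636705×0.47956567 + 0.43475086×0.36129717 = 0.337567
  M+4: 0.37636705×0.15913717 + 0.43475086×0.47956567 + 0.16739714×0.36129717 = 0.328866
  M+6: 0.43475086×0.15913717 + 0.16739714×0.47956567 + 0.02148495×0.36129717 = 0.157225
  M+8: 0.16739714×0.15913717 + 0.02148495×0.47956567 = 0.036943
  M+10: 0.02148495×0.15913717 = 0.003419
Scale to base peak (0.337567) = 100: 40.3 : 100.0 : 97.4 : 46.6 : 10.9 : 1.0

40.3 : 100.0 : 97.4 : 46.6 : 10.9 : 1.0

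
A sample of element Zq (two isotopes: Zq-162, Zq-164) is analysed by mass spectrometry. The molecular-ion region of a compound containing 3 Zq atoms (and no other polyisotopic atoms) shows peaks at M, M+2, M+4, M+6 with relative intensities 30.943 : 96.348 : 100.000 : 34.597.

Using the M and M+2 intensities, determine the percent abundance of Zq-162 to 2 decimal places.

If p is the fraction of Zq that is Zq-162, then I(M+2)/I(M) = [C(3,1)·p^2·(1−p)] / p^3 = 3·(1−p)/p = 96.348/30.943 = 3.1137
(1−p)/p = 3.1137/3 = 1.0379  ⇒  p = 1/(1 + 1.0379) = 0.4907
Zq-162: 49.07%, Zq-164: 50.93%.

49.07%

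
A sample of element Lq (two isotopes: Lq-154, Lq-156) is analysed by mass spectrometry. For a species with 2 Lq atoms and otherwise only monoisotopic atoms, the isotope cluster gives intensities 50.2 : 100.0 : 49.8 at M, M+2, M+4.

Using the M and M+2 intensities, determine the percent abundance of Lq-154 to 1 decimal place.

50.1%

If p is the fraction of Lq that is Lq-154, then I(M+2)/I(M) = [C(2,1)·p^1·(1−p)] / p^2 = 2·(1−p)/p = 100.0/50.2 = 1.9920
(1−p)/p = 1.9920/2 = 0.9960  ⇒  p = 1/(1 + 0.9960) = 0.5010
Lq-154: 50.1%, Lq-156: 49.9%.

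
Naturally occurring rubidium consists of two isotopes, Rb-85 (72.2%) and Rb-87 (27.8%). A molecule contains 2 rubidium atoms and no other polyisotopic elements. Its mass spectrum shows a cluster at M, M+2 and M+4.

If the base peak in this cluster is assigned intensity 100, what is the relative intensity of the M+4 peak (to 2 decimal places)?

14.83

(0.722 + 0.278)^2 gives M 0.5213, M+2 0.4014, M+4 0.0773; the largest is M.
P(M) = C(2,0) × 0.722^2 × 0.278^0 = 1 × 0.521284 × 1.0000 = 0.521284 (base)
P(M+4) = C(2,2) × 0.722^0 × 0.278^2 = 1 × 1.0000 × 0.077284 = 0.077284
Relative intensity = 0.077284 / 0.521284 × 100 = 14.83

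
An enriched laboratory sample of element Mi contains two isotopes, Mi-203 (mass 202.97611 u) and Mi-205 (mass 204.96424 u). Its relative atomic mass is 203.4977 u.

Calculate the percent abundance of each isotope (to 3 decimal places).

Writing the weighted mean with unknown fraction x of Mi-203:
202.97611·x + 204.96424·(1 − x) = 203.4977
(202.97611 − 204.96424)·x = 203.4977 − 204.96424
x = -1.46654 / -1.98813 = 0.73765 → 73.765% Mi-203, 26.235% Mi-205.

Mi-203: 73.765%, Mi-205: 26.235%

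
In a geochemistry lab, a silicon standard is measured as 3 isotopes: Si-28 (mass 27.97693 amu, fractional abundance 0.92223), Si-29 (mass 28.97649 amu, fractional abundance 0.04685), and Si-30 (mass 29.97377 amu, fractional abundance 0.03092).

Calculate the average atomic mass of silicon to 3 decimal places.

Average mass = Σ (abundance × isotope mass) = 0.92223 × 27.97693 + 0.04685 × 28.97649 + 0.03092 × 29.97377
= 25.801164 + 1.357549 + 0.926789 = 28.085502 amu

28.086 amu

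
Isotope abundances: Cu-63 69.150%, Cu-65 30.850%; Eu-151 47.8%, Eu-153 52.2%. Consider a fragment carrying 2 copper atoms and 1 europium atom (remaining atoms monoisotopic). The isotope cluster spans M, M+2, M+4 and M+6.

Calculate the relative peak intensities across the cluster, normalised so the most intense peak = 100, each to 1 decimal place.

50.4 : 100.0 : 59.1 : 11.0

Copper pattern (n=2): 0.47817225 : 0.4266555 : 0.09517225
Europium pattern (n=1): 0.4780 : 0.5220
Convolve the two distributions (both contribute in 2-u steps):
  M: 0.47817225×0.4780 = 0.228566
  M+2: 0.47817225×0.5220 + 0.4266555×0.4780 = 0.453547
  M+4: 0.4266555×0.5220 + 0.09517225×0.4780 = 0.268207
  M+6: 0.09517225×0.5220 = 0.049680
Scale to base peak (0.453547) = 100: 50.4 : 100.0 : 59.1 : 11.0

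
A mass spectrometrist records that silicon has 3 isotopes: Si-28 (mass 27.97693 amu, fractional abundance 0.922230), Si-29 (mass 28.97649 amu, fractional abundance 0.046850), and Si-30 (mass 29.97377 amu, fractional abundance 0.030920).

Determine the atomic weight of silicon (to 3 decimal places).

Average mass = Σ (abundance × isotope mass) = 0.922230 × 27.97693 + 0.046850 × 28.97649 + 0.030920 × 29.97377
= 25.801164 + 1.357549 + 0.926789 = 28.085502 amu

28.086 amu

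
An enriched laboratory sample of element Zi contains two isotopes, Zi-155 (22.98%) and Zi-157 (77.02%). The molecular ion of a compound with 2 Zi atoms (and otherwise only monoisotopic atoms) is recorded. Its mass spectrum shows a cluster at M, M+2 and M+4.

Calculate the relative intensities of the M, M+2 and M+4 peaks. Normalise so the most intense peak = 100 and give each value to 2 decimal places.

Each Zi atom is independently Zi-155 (p = 0.2298) or Zi-157 (q = 0.7702); the cluster is the binomial expansion (p + q)^2.
P(M) = 0.2298^2 = 0.052808
P(M+2) = 2 × 0.2298^1 × 0.7702^1 = 0.353984
P(M+4) = 0.7702^2 = 0.593208
The M+4 peak is largest (0.593208); scaling to 100 gives 8.90 : 59.67 : 100.00.

8.90 : 59.67 : 100.00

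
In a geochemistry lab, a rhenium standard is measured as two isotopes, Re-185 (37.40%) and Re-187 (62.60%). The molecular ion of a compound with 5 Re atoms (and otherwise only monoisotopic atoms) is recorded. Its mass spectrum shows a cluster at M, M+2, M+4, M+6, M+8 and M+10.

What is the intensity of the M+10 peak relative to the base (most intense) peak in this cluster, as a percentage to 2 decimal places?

28.02%

Binomial terms of (0.3740 + 0.6260)^5: M 0.0073, M+2 0.0612, M+4 0.2050, M+6 0.3431, M+8 0.2872, M+10 0.0961 → M+6 is the base peak.
P(M+6) = C(5,3) × 0.3740^2 × 0.6260^3 = 10 × 0.139876 × 0.24531438 = 0.343136 (base)
P(M+10) = C(5,5) × 0.3740^0 × 0.6260^5 = 1 × 1.0000 × 0.09613282 = 0.096133
Relative intensity = 0.096133 / 0.343136 × 100 = 28.02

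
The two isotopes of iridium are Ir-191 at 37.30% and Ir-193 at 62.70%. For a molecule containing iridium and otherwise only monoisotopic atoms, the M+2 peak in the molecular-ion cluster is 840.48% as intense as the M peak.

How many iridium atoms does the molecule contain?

5

For n independent Ir atoms, I(M+2)/I(M) = n · (abundance Ir-193) / (abundance Ir-191) = n · 0.6270/0.3730.
n = 8.4048 × 0.3730/0.6270 = 5.00 ≈ 5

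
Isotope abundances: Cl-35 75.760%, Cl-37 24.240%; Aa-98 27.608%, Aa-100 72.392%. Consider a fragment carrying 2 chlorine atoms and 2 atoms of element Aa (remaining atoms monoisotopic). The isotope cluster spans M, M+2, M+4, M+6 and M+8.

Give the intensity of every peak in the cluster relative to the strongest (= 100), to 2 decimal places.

9.68 : 56.94 : 100.00 : 47.77 : 6.81

Chlorine pattern (n=2): 0.57395776 : 0.36728448 : 0.05875776
Element Aa pattern (n=2): 0.07622017 : 0.39971967 : 0.52406017
Convolve the two distributions (both contribute in 2-u steps):
  M: 0.57395776×0.07622017 = 0.043747
  M+2: 0.57395776×0.39971967 + 0.36728448×0.07622017 = 0.257417
  M+4: 0.57395776×0.52406017 + 0.36728448×0.39971967 + 0.05875776×0.07622017 = 0.452078
  M+6: 0.36728448×0.52406017 + 0.05875776×0.39971967 = 0.215966
  M+8: 0.05875776×0.52406017 = 0.030793
Scale to base peak (0.452078) = 100: 9.68 : 56.94 : 100.00 : 47.77 : 6.81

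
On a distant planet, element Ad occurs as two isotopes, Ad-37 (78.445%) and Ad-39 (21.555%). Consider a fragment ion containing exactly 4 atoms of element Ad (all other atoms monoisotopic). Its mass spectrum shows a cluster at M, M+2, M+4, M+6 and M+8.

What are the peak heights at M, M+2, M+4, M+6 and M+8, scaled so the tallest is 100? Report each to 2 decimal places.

90.98 : 100.00 : 41.22 : 7.55 : 0.52

Each Ad atom is independently Ad-37 (p = 0.78445) or Ad-39 (q = 0.21555); the cluster is the binomial expansion (p + q)^4.
P(M) = 0.78445^4 = 0.378670
P(M+2) = 4 × 0.78445^3 × 0.21555^1 = 0.416202
P(M+4) = 6 × 0.78445^2 × 0.21555^2 = 0.171545
P(M+6) = 4 × 0.78445^1 × 0.21555^3 = 0.031425
P(M+8) = 0.21555^4 = 0.002159
The M+2 peak is largest (0.416202); scaling to 100 gives 90.98 : 100.00 : 41.22 : 7.55 : 0.52.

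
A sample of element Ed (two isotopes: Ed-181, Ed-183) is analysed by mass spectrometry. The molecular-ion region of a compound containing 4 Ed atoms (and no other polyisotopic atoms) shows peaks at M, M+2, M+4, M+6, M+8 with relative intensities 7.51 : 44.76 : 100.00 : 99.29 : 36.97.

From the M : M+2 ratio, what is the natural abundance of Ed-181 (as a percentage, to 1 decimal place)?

If p is the fraction of Ed that is Ed-181, then I(M+2)/I(M) = [C(4,1)·p^3·(1−p)] / p^4 = 4·(1−p)/p = 44.76/7.51 = 5.9601
(1−p)/p = 5.9601/4 = 1.4900  ⇒  p = 1/(1 + 1.4900) = 0.4016
Ed-181: 40.2%, Ed-183: 59.8%.

40.2%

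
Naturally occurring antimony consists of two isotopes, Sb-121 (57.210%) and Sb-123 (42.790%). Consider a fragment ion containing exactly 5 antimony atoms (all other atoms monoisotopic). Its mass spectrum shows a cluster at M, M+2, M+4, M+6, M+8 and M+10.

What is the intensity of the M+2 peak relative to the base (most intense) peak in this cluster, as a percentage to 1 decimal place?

Binomial terms of (0.57210 + 0.42790)^5: M 0.0613, M+2 0.2292, M+4 0.3428, M+6 0.2564, M+8 0.0959, M+10 0.0143 → M+4 is the base peak.
P(M+4) = C(5,2) × 0.57210^3 × 0.42790^2 = 10 × 0.18724742 × 0.18309841 = 0.342847 (base)
P(M+2) = C(5,1) × 0.57210^4 × 0.42790^1 = 5 × 0.10712425 × 0.4279 = 0.229192
Relative intensity = 0.229192 / 0.342847 × 100 = 66.8

66.8%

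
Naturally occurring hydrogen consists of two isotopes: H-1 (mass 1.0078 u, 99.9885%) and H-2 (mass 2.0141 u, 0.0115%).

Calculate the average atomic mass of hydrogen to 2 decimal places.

Weight each isotope mass by its fractional abundance: 0.999885 × 1.0078 + 0.000115 × 2.0141
= 1.00768 + 0.00023 = 1.00791 u

1.01 u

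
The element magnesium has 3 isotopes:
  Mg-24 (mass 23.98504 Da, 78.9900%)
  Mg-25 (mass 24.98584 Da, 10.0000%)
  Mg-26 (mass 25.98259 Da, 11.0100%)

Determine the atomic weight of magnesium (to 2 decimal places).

The abundance-weighted mean is 0.789900 × 23.98504 + 0.100000 × 24.98584 + 0.110100 × 25.98259
= 18.945783 + 2.498584 + 2.860683 = 24.305050 Da

24.31 Da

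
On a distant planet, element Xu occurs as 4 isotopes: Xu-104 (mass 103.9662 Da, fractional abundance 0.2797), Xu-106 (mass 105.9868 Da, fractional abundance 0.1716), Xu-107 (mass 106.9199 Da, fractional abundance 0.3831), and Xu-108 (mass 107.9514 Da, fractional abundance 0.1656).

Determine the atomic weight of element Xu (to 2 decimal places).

Weight each isotope mass by its fractional abundance: 0.2797 × 103.9662 + 0.1716 × 105.9868 + 0.3831 × 106.9199 + 0.1656 × 107.9514
= 29.07935 + 18.18733 + 40.96101 + 17.87675 = 106.10444 Da

106.10 Da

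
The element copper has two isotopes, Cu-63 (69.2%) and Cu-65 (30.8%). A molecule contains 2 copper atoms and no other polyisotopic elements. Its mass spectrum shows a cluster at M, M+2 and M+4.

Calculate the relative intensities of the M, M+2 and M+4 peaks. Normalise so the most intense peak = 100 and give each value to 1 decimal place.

Each Cu atom is independently Cu-63 (p = 0.692) or Cu-65 (q = 0.308); the cluster is the binomial expansion (p + q)^2.
P(M) = 0.692^2 = 0.478864
P(M+2) = 2 × 0.692^1 × 0.308^1 = 0.426272
P(M+4) = 0.308^2 = 0.094864
The M peak is largest (0.478864); scaling to 100 gives 100.0 : 89.0 : 19.8.

100.0 : 89.0 : 19.8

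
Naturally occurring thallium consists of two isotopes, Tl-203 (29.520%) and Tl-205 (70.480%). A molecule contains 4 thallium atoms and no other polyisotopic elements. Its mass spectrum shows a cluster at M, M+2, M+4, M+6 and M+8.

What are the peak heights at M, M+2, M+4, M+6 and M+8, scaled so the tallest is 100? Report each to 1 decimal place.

Each Tl atom is independently Tl-203 (p = 0.29520) or Tl-205 (q = 0.70480); the cluster is the binomial expansion (p + q)^4.
P(M) = 0.29520^4 = 0.007594
P(M+2) = 4 × 0.29520^3 × 0.70480^1 = 0.072523
P(M+4) = 6 × 0.29520^2 × 0.70480^2 = 0.259726
P(M+6) = 4 × 0.29520^1 × 0.70480^3 = 0.413403
P(M+8) = 0.70480^4 = 0.246754
The M+6 peak is largest (0.413403); scaling to 100 gives 1.8 : 17.5 : 62.8 : 100.0 : 59.7.

1.8 : 17.5 : 62.8 : 100.0 : 59.7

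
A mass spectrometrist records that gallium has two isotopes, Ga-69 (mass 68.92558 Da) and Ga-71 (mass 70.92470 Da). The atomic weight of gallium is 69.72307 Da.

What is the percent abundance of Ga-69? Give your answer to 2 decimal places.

Let x be the fractional abundance of Ga-69; then Ga-71 has abundance 1 − x.
68.92558·x + 70.92470·(1 − x) = 69.72307
(68.92558 − 70.92470)·x = 69.72307 − 70.92470
x = -1.20163 / -1.99912 = 0.60108 → 60.11% Ga-69, 39.89% Ga-71.

60.11%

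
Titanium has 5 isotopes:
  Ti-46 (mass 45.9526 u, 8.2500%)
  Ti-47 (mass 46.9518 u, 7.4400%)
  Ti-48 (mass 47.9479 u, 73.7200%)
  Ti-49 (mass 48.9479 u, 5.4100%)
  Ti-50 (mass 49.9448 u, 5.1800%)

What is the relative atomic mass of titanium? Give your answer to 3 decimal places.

The abundance-weighted mean is 0.082500 × 45.9526 + 0.074400 × 46.9518 + 0.737200 × 47.9479 + 0.054100 × 48.9479 + 0.051800 × 49.9448
= 3.79109 + 3.49321 + 35.34719 + 2.64808 + 2.58714 = 47.86671 u

47.867 u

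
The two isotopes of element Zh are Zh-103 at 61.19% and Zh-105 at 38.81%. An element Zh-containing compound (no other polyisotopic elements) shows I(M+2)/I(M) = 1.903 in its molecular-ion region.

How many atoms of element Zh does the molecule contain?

For n independent Zh atoms, I(M+2)/I(M) = n · (abundance Zh-105) / (abundance Zh-103) = n · 0.3881/0.6119.
n = 1.903 × 0.6119/0.3881 = 3.00 ≈ 3

3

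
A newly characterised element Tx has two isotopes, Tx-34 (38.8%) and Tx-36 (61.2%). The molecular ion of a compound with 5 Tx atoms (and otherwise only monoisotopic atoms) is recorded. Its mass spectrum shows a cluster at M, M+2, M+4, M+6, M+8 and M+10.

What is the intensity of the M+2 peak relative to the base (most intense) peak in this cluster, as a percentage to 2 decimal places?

(0.388 + 0.612)^5 gives M 0.0088, M+2 0.0694, M+4 0.2188, M+6 0.3451, M+8 0.2721, M+10 0.0859; the largest is M+6.
P(M+6) = C(5,3) × 0.388^2 × 0.612^3 = 10 × 0.150544 × 0.22922093 = 0.345078 (base)
P(M+2) = C(5,1) × 0.388^4 × 0.612^1 = 5 × 0.0226635 × 0.6120 = 0.069350
Relative intensity = 0.069350 / 0.345078 × 100 = 20.10

20.10%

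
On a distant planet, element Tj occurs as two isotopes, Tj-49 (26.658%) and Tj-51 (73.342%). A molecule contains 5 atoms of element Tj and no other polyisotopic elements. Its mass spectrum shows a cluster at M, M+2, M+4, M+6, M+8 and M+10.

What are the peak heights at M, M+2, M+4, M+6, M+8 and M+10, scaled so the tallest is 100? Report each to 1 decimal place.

Each Tj atom is independently Tj-49 (p = 0.26658) or Tj-51 (q = 0.73342); the cluster is the binomial expansion (p + q)^5.
P(M) = 0.26658^5 = 0.001346
P(M+2) = 5 × 0.26658^4 × 0.73342^1 = 0.018520
P(M+4) = 10 × 0.26658^3 × 0.73342^2 = 0.101903
P(M+6) = 10 × 0.26658^2 × 0.73342^3 = 0.280358
P(M+8) = 5 × 0.26658^1 × 0.73342^4 = 0.385664
P(M+10) = 0.73342^5 = 0.212209
The M+8 peak is largest (0.385664); scaling to 100 gives 0.3 : 4.8 : 26.4 : 72.7 : 100.0 : 55.0.

0.3 : 4.8 : 26.4 : 72.7 : 100.0 : 55.0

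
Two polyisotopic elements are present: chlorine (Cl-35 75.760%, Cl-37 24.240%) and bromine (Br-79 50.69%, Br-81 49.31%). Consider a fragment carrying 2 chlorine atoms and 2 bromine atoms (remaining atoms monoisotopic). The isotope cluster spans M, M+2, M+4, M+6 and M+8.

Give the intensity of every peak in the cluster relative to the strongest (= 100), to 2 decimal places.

38.68 : 100.00 : 88.71 : 31.12 : 3.75

Chlorine pattern (n=2): 0.57395776 : 0.36728448 : 0.05875776
Bromine pattern (n=2): 0.25694761 : 0.49990478 : 0.24314761
Convolve the two distributions (both contribute in 2-u steps):
  M: 0.57395776×0.25694761 = 0.147477
  M+2: 0.57395776×0.49990478 + 0.36728448×0.25694761 = 0.381297
  M+4: 0.57395776×0.24314761 + 0.36728448×0.49990478 + 0.05875776×0.25694761 = 0.338261
  M+6: 0.36728448×0.24314761 + 0.05875776×0.49990478 = 0.118678
  M+8: 0.05875776×0.24314761 = 0.014287
Scale to base peak (0.381297) = 100: 38.68 : 100.00 : 88.71 : 31.12 : 3.75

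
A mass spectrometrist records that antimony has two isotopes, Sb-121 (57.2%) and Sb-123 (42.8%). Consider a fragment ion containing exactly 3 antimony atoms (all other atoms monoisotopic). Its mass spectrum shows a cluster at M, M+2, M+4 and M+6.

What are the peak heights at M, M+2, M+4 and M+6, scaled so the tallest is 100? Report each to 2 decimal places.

Each Sb atom is independently Sb-121 (p = 0.572) or Sb-123 (q = 0.428); the cluster is the binomial expansion (p + q)^3.
P(M) = 0.572^3 = 0.187149
P(M+2) = 3 × 0.572^2 × 0.428^1 = 0.420104
P(M+4) = 3 × 0.572^1 × 0.428^2 = 0.314344
P(M+6) = 0.428^3 = 0.078403
The M+2 peak is largest (0.420104); scaling to 100 gives 44.55 : 100.00 : 74.83 : 18.66.

44.55 : 100.00 : 74.83 : 18.66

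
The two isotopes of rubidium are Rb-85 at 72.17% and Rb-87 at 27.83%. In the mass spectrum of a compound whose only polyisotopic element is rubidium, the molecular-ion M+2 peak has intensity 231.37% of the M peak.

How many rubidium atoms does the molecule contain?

6

The M+2/M ratio from n Rb atoms is n · q/p = n · 0.2783/0.7217.
n = 2.3137 × 0.7217/0.2783 = 6.00 ≈ 6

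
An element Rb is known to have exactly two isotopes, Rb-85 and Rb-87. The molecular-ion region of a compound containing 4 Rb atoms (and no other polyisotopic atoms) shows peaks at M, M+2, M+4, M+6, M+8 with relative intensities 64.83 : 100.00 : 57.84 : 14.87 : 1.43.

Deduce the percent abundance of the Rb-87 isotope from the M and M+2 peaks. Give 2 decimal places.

27.83%

Write p for the Rb-85 fraction. I(M+2)/I(M) = [C(4,1)·p^3·(1−p)] / p^4 = 4·(1−p)/p = 100.00/64.83 = 1.5425
(1−p)/p = 1.5425/4 = 0.3856  ⇒  p = 1/(1 + 0.3856) = 0.7217
Rb-85: 72.17%, Rb-87: 27.83%.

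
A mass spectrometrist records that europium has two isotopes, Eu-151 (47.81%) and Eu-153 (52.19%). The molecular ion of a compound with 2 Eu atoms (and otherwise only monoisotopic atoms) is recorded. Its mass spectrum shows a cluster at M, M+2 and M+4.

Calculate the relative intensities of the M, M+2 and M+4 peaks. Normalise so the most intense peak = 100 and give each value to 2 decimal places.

The 2 Eu atoms are independent, so intensities follow the terms of (0.4781 + 0.5219)^2.
P(M) = 0.4781^2 = 0.228580
P(M+2) = 2 × 0.4781^1 × 0.5219^1 = 0.499041
P(M+4) = 0.5219^2 = 0.272380
The M+2 peak is largest (0.499041); scaling to 100 gives 45.80 : 100.00 : 54.58.

45.80 : 100.00 : 54.58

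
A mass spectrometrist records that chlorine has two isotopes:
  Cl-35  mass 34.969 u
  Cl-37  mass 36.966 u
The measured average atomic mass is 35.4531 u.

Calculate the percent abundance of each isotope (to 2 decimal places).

Cl-35: 75.76%, Cl-37: 24.24%

Let x be the fractional abundance of Cl-35; then Cl-37 has abundance 1 − x.
34.969·x + 36.966·(1 − x) = 35.4531
(34.969 − 36.966)·x = 35.4531 − 36.966
x = -1.5129 / -1.997 = 0.75759 → 75.76% Cl-35, 24.24% Cl-37.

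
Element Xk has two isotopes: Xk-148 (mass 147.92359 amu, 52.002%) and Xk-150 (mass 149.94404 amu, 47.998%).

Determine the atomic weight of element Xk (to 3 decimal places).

148.893 amu

The abundance-weighted mean is 0.52002 × 147.92359 + 0.47998 × 149.94404
= 76.923225 + 71.970140 = 148.893365 amu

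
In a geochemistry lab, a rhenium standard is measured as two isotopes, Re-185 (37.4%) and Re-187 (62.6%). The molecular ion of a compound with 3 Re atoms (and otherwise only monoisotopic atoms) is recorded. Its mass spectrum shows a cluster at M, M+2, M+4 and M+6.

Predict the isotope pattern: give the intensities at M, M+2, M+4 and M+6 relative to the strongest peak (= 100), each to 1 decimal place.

Each Re atom is independently Re-185 (p = 0.374) or Re-187 (q = 0.626); the cluster is the binomial expansion (p + q)^3.
P(M) = 0.374^3 = 0.052314
P(M+2) = 3 × 0.374^2 × 0.626^1 = 0.262687
P(M+4) = 3 × 0.374^1 × 0.626^2 = 0.439685
P(M+6) = 0.626^3 = 0.245314
The M+4 peak is largest (0.439685); scaling to 100 gives 11.9 : 59.7 : 100.0 : 55.8.

11.9 : 59.7 : 100.0 : 55.8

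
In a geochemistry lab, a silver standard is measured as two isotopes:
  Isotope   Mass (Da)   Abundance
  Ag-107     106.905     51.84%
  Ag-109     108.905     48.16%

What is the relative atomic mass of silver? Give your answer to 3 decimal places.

107.868 Da

Ar = Σ fᵢ·mᵢ = 0.5184 × 106.905 + 0.4816 × 108.905
= 55.4196 + 52.4486 = 107.8682 Da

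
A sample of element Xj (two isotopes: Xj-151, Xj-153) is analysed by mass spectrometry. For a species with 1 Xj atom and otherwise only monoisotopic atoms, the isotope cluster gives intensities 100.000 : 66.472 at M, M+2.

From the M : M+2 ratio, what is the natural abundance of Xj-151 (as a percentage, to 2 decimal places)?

Write p for the Xj-151 fraction. I(M+2)/I(M) = [C(1,1)·p^0·(1−p)] / p^1 = 1·(1−p)/p = 66.472/100.000 = 0.6647
(1−p)/p = 0.6647/1 = 0.6647  ⇒  p = 1/(1 + 0.6647) = 0.6007
Xj-151: 60.07%, Xj-153: 39.93%.

60.07%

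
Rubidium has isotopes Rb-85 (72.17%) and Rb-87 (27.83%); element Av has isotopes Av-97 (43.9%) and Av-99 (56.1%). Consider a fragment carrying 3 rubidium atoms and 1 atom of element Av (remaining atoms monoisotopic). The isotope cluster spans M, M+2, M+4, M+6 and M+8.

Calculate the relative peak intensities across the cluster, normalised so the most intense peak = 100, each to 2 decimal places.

41.07 : 100.00 : 79.04 : 25.77 : 3.01

Rubidium pattern (n=3): 0.37589809 : 0.43485841 : 0.16768892 : 0.02155458
Element Av pattern (n=1): 0.4390 : 0.5610
Convolve the two distributions (both contribute in 2-u steps):
  M: 0.37589809×0.4390 = 0.165019
  M+2: 0.37589809×0.5610 + 0.43485841×0.4390 = 0.401782
  M+4: 0.43485841×0.5610 + 0.16768892×0.4390 = 0.317571
  M+6: 0.16768892×0.5610 + 0.02155458×0.4390 = 0.103536
  M+8: 0.02155458×0.5610 = 0.012092
Scale to base peak (0.401782) = 100: 41.07 : 100.00 : 79.04 : 25.77 : 3.01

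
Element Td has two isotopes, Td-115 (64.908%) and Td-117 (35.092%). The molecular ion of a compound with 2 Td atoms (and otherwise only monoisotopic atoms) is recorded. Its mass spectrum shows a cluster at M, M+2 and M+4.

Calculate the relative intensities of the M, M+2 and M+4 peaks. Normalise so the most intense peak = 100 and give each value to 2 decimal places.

92.48 : 100.00 : 27.03

The 2 Td atoms are independent, so intensities follow the terms of (0.64908 + 0.35092)^2.
P(M) = 0.64908^2 = 0.421305
P(M+2) = 2 × 0.64908^1 × 0.35092^1 = 0.455550
P(M+4) = 0.35092^2 = 0.123145
The M+2 peak is largest (0.455550); scaling to 100 gives 92.48 : 100.00 : 27.03.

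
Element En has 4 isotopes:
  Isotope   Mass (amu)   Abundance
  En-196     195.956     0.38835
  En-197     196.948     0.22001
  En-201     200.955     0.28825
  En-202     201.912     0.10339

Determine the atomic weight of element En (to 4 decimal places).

Average mass = Σ (abundance × isotope mass) = 0.38835 × 195.956 + 0.22001 × 196.948 + 0.28825 × 200.955 + 0.10339 × 201.912
= 76.09951 + 43.33053 + 57.92528 + 20.87568 = 198.23100 amu

198.2310 amu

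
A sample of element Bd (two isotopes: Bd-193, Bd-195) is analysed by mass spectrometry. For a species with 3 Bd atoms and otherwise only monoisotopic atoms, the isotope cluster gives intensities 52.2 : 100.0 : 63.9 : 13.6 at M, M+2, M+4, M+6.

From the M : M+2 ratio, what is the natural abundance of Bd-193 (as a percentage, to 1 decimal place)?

Let p = fractional abundance of Bd-193. I(M+2)/I(M) = [C(3,1)·p^2·(1−p)] / p^3 = 3·(1−p)/p = 100.0/52.2 = 1.9157
(1−p)/p = 1.9157/3 = 0.6386  ⇒  p = 1/(1 + 0.6386) = 0.6103
Bd-193: 61.0%, Bd-195: 39.0%.

61.0%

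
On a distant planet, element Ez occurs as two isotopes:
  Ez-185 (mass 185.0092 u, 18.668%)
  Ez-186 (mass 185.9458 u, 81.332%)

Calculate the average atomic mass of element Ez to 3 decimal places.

185.771 u

Ar = Σ fᵢ·mᵢ = 0.18668 × 185.0092 + 0.81332 × 185.9458
= 34.53752 + 151.23344 = 185.77096 u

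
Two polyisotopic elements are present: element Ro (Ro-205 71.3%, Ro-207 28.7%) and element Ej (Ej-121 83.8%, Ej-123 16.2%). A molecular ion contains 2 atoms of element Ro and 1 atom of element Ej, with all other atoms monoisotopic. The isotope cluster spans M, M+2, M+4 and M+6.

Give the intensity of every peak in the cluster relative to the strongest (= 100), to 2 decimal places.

100.00 : 99.84 : 31.77 : 3.13

Element Ro pattern (n=2): 0.508369 : 0.409262 : 0.082369
Element Ej pattern (n=1): 0.8380 : 0.1620
Convolve the two distributions (both contribute in 2-u steps):
  M: 0.508369×0.8380 = 0.426013
  M+2: 0.508369×0.1620 + 0.409262×0.8380 = 0.425317
  M+4: 0.409262×0.1620 + 0.082369×0.8380 = 0.135326
  M+6: 0.082369×0.1620 = 0.013344
Scale to base peak (0.426013) = 100: 100.00 : 99.84 : 31.77 : 3.13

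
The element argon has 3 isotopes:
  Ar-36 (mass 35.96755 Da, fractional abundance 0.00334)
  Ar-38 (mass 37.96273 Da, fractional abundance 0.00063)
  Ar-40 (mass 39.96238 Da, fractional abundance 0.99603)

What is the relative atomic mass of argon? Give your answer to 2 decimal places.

Weight each isotope mass by its fractional abundance: 0.00334 × 35.96755 + 0.00063 × 37.96273 + 0.99603 × 39.96238
= 0.120132 + 0.023917 + 39.803729 = 39.947778 Da

39.95 Da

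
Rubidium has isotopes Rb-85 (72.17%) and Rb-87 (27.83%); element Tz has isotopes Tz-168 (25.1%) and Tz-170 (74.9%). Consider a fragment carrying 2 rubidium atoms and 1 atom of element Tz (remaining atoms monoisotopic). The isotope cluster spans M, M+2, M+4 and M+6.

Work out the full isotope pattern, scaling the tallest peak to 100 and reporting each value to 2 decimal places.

26.63 : 100.00 : 65.24 : 11.82

Rubidium pattern (n=2): 0.52085089 : 0.40169822 : 0.07745089
Element Tz pattern (n=1): 0.2510 : 0.7490
Convolve the two distributions (both contribute in 2-u steps):
  M: 0.52085089×0.2510 = 0.130734
  M+2: 0.52085089×0.7490 + 0.40169822×0.2510 = 0.490944
  M+4: 0.40169822×0.7490 + 0.07745089×0.2510 = 0.320312
  M+6: 0.07745089×0.7490 = 0.058011
Scale to base peak (0.490944) = 100: 26.63 : 100.00 : 65.24 : 11.82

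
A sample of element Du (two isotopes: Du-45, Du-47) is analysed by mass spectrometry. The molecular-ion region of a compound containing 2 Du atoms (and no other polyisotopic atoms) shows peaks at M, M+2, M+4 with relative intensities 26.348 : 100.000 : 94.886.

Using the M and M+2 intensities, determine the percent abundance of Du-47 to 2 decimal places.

65.49%

Let p = fractional abundance of Du-45. I(M+2)/I(M) = [C(2,1)·p^1·(1−p)] / p^2 = 2·(1−p)/p = 100.000/26.348 = 3.7954
(1−p)/p = 3.7954/2 = 1.8977  ⇒  p = 1/(1 + 1.8977) = 0.3451
Du-45: 34.51%, Du-47: 65.49%.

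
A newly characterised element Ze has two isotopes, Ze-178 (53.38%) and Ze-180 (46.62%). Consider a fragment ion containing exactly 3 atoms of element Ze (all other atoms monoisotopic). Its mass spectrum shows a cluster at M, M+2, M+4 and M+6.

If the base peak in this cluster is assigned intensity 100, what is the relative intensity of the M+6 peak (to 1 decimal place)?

25.4

(0.5338 + 0.4662)^3 gives M 0.1521, M+2 0.3985, M+4 0.3481, M+6 0.1013; the largest is M+2.
P(M+2) = C(3,1) × 0.5338^2 × 0.4662^1 = 3 × 0.28494244 × 0.4662 = 0.398520 (base)
P(M+6) = C(3,3) × 0.5338^0 × 0.4662^3 = 1 × 1.0000 × 0.10132505 = 0.101325
Relative intensity = 0.101325 / 0.398520 × 100 = 25.4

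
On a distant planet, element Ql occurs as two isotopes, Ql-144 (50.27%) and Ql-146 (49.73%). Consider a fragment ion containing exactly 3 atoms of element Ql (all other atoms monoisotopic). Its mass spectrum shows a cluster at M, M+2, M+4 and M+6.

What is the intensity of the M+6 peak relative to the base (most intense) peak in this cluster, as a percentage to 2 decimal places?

Binomial terms of (0.5027 + 0.4973)^3: M 0.1270, M+2 0.3770, M+4 0.3730, M+6 0.1230 → M+2 is the base peak.
P(M+2) = C(3,1) × 0.5027^2 × 0.4973^1 = 3 × 0.25270729 × 0.4973 = 0.377014 (base)
P(M+6) = C(3,3) × 0.5027^0 × 0.4973^3 = 1 × 1.0000 × 0.12298592 = 0.122986
Relative intensity = 0.122986 / 0.377014 × 100 = 32.62

32.62%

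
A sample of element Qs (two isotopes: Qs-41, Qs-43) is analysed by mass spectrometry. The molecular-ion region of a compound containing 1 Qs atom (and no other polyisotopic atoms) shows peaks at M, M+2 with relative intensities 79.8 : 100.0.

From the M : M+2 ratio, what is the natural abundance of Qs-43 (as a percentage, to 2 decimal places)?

If p is the fraction of Qs that is Qs-41, then I(M+2)/I(M) = [C(1,1)·p^0·(1−p)] / p^1 = 1·(1−p)/p = 100.0/79.8 = 1.2531
(1−p)/p = 1.2531/1 = 1.2531  ⇒  p = 1/(1 + 1.2531) = 0.4438
Qs-41: 44.38%, Qs-43: 55.62%.

55.62%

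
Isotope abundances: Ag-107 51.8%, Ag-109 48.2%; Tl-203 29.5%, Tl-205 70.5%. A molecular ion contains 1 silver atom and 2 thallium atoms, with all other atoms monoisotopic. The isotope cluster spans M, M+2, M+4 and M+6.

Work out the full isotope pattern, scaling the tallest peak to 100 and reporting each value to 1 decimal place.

Silver pattern (n=1): 0.5180 : 0.4820
Thallium pattern (n=2): 0.087025 : 0.41595 : 0.497025
Convolve the two distributions (both contribute in 2-u steps):
  M: 0.5180×0.087025 = 0.045079
  M+2: 0.5180×0.41595 + 0.4820×0.087025 = 0.257408
  M+4: 0.5180×0.497025 + 0.4820×0.41595 = 0.457947
  M+6: 0.4820×0.497025 = 0.239566
Scale to base peak (0.457947) = 100: 9.8 : 56.2 : 100.0 : 52.3

9.8 : 56.2 : 100.0 : 52.3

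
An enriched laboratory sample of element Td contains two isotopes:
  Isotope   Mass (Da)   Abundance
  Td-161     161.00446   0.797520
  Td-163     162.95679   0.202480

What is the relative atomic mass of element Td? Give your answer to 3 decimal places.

Average mass = Σ (abundance × isotope mass) = 0.797520 × 161.00446 + 0.202480 × 162.95679
= 128.404277 + 32.995491 = 161.399768 Da

161.400 Da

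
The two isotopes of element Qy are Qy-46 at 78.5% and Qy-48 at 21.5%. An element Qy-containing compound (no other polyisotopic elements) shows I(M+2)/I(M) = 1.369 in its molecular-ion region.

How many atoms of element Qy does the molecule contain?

For n independent Qy atoms, I(M+2)/I(M) = n · (abundance Qy-48) / (abundance Qy-46) = n · 0.215/0.785.
n = 1.369 × 0.785/0.215 = 5.00 ≈ 5

5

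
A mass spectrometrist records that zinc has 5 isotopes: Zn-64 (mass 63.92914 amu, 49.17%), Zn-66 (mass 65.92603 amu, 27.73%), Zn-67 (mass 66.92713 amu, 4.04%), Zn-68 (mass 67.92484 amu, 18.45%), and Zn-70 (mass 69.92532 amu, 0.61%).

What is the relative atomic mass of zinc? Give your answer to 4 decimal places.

Ar = Σ fᵢ·mᵢ = 0.4917 × 63.92914 + 0.2773 × 65.92603 + 0.0404 × 66.92713 + 0.1845 × 67.92484 + 0.0061 × 69.92532
= 31.433958 + 18.281288 + 2.703856 + 12.532133 + 0.426544 = 65.377779 amu

65.3778 amu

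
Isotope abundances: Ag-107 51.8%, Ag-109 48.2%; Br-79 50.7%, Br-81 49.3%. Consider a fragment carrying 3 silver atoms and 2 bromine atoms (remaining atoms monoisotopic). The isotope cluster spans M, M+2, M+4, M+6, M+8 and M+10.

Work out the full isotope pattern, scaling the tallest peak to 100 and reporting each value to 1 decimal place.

Silver pattern (n=3): 0.13899183 : 0.3879965 : 0.3610315 : 0.11198017
Bromine pattern (n=2): 0.257049 : 0.499902 : 0.243049
Convolve the two distributions (both contribute in 2-u steps):
  M: 0.13899183×0.257049 = 0.035728
  M+2: 0.13899183×0.499902 + 0.3879965×0.257049 = 0.169216
  M+4: 0.13899183×0.243049 + 0.3879965×0.499902 + 0.3610315×0.257049 = 0.320545
  M+6: 0.3879965×0.243049 + 0.3610315×0.499902 + 0.11198017×0.257049 = 0.303567
  M+8: 0.3610315×0.243049 + 0.11198017×0.499902 = 0.143727
  M+10: 0.11198017×0.243049 = 0.027217
Scale to base peak (0.320545) = 100: 11.1 : 52.8 : 100.0 : 94.7 : 44.8 : 8.5

11.1 : 52.8 : 100.0 : 94.7 : 44.8 : 8.5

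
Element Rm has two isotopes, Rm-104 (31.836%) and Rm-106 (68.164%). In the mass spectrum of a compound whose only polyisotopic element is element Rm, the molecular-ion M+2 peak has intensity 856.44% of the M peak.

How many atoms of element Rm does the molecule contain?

4

For n independent Rm atoms, I(M+2)/I(M) = n · (abundance Rm-106) / (abundance Rm-104) = n · 0.68164/0.31836.
n = 8.5644 × 0.31836/0.68164 = 4.00 ≈ 4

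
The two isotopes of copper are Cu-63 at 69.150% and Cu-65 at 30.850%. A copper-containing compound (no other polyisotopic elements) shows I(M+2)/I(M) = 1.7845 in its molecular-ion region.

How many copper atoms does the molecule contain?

4

The M+2/M ratio from n Cu atoms is n · q/p = n · 0.30850/0.69150.
n = 1.7845 × 0.69150/0.30850 = 4.00 ≈ 4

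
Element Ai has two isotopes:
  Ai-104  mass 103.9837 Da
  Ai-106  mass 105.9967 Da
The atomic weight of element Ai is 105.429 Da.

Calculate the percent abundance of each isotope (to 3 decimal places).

Let x be the fractional abundance of Ai-104; then Ai-106 has abundance 1 − x.
103.9837·x + 105.9967·(1 − x) = 105.429
(103.9837 − 105.9967)·x = 105.429 − 105.9967
x = -0.5677 / -2.0130 = 0.28202 → 28.202% Ai-104, 71.798% Ai-106.

Ai-104: 28.202%, Ai-106: 71.798%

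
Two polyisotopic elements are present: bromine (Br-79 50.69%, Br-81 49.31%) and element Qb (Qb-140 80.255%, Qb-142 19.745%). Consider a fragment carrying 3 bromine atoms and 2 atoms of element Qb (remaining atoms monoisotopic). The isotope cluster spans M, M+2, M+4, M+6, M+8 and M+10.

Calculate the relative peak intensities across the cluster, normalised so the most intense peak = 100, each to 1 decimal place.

Bromine pattern (n=3): 0.13024674 : 0.3801026 : 0.36975457 : 0.11989609
Element Qb pattern (n=2): 0.6440865 : 0.316927 : 0.0389865
Convolve the two distributions (both contribute in 2-u steps):
  M: 0.13024674×0.6440865 = 0.083890
  M+2: 0.13024674×0.316927 + 0.3801026×0.6440865 = 0.286098
  M+4: 0.13024674×0.0389865 + 0.3801026×0.316927 + 0.36975457×0.6440865 = 0.363697
  M+6: 0.3801026×0.0389865 + 0.36975457×0.316927 + 0.11989609×0.6440865 = 0.209228
  M+8: 0.36975457×0.0389865 + 0.11989609×0.316927 = 0.052414
  M+10: 0.11989609×0.0389865 = 0.004674
Scale to base peak (0.363697) = 100: 23.1 : 78.7 : 100.0 : 57.5 : 14.4 : 1.3

23.1 : 78.7 : 100.0 : 57.5 : 14.4 : 1.3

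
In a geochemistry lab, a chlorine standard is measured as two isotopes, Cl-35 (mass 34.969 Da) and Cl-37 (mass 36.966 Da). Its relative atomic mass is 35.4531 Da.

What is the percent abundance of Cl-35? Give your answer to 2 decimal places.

Writing the weighted mean with unknown fraction x of Cl-35:
34.969·x + 36.966·(1 − x) = 35.4531
(34.969 − 36.966)·x = 35.4531 − 36.966
x = -1.5129 / -1.997 = 0.75759 → 75.76% Cl-35, 24.24% Cl-37.

75.76%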